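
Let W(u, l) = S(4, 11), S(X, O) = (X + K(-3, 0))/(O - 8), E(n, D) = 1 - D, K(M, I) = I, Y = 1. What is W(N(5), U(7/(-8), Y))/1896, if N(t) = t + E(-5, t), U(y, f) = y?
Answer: 1/1422 ≈ 0.00070324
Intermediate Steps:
S(X, O) = X/(-8 + O) (S(X, O) = (X + 0)/(O - 8) = X/(-8 + O))
N(t) = 1 (N(t) = t + (1 - t) = 1)
W(u, l) = 4/3 (W(u, l) = 4/(-8 + 11) = 4/3)
W(N(5), U(7/(-8), Y))/1896 = (4/3)/1896 = (4/3)*(1/1896) = 1/1422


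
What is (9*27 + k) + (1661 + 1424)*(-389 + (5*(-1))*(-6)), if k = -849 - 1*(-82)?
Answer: -1108039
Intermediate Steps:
k = -767 (k = -849 + 82 = -767)
(9*27 + k) + (1661 + 1424)*(-389 + (5*(-1))*(-6)) = (9*27 - 767) + (1661 + 1424)*(-389 + (5*(-1))*(-6)) = (243 - 767) + 3085*(-389 - 5*(-6)) = -524 + 3085*(-389 + 30) = -524 + 3085*(-359) = -524 - 1107515 = -1108039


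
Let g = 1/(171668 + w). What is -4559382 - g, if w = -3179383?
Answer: -13713321632129/3007715 ≈ -4.5594e+6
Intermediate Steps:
g = -1/3007715 (g = 1/(171668 - 3179383) = 1/(-3007715) = -1/3007715 ≈ -3.3248e-7)
-4559382 - g = -4559382 - 1*(-1/3007715) = -4559382 + 1/3007715 = -13713321632129/3007715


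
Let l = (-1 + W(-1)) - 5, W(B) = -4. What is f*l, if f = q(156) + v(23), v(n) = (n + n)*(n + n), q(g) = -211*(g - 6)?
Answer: 295340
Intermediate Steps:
q(g) = 1266 - 211*g (q(g) = -211*(-6 + g) = 1266 - 211*g)
v(n) = 4*n**2 (v(n) = (2*n)*(2*n) = 4*n**2)
l = -10 (l = (-1 - 4) - 5 = -5 - 5 = -10)
f = -29534 (f = (1266 - 211*156) + 4*23**2 = (1266 - 32916) + 4*529 = -31650 + 2116 = -29534)
f*l = -29534*(-10) = 295340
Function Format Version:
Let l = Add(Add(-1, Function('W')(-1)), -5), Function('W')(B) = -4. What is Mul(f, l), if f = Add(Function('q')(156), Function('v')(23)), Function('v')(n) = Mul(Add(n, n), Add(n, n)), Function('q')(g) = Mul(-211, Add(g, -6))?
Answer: 295340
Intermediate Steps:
Function('q')(g) = Add(1266, Mul(-211, g)) (Function('q')(g) = Mul(-211, Add(-6, g)) = Add(1266, Mul(-211, g)))
Function('v')(n) = Mul(4, Pow(n, 2)) (Function('v')(n) = Mul(Mul(2, n), Mul(2, n)) = Mul(4, Pow(n, 2)))
l = -10 (l = Add(Add(-1, -4), -5) = Add(-5, -5) = -10)
f = -29534 (f = Add(Add(1266, Mul(-211, 156)), Mul(4, Pow(23, 2))) = Add(Add(1266, -32916), Mul(4, 529)) = Add(-31650, 2116) = -29534)
Mul(f, l) = Mul(-29534, -10) = 295340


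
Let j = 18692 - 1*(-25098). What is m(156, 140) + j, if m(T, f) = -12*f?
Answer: 42110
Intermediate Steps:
j = 43790 (j = 18692 + 25098 = 43790)
m(156, 140) + j = -12*140 + 43790 = -1680 + 43790 = 42110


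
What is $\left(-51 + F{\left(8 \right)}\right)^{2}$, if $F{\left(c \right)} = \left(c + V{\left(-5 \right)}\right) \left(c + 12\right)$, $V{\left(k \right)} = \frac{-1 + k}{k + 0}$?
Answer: $17689$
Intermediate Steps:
$V{\left(k \right)} = \frac{-1 + k}{k}$
$F{\left(c \right)} = \left(12 + c\right) \left(\frac{6}{5} + c\right)$ ($F{\left(c \right)} = \left(c + \frac{-1 - 5}{-5}\right) \left(c + 12\right) = \left(c - - \frac{6}{5}\right) \left(12 + c\right) = \left(c + \frac{6}{5}\right) \left(12 + c\right) = \left(\frac{6}{5} + c\right) \left(12 + c\right) = \left(12 + c\right) \left(\frac{6}{5} + c\right)$)
$\left(-51 + F{\left(8 \right)}\right)^{2} = \left(-51 + \left(\frac{72}{5} + 8^{2} + \frac{66}{5} \cdot 8\right)\right)^{2} = \left(-51 + \left(\frac{72}{5} + 64 + \frac{528}{5}\right)\right)^{2} = \left(-51 + 184\right)^{2} = 133^{2} = 17689$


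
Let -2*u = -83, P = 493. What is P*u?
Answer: 40919/2 ≈ 20460.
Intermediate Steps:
u = 83/2 (u = -1/2*(-83) = 83/2 ≈ 41.500)
P*u = 493*(83/2) = 40919/2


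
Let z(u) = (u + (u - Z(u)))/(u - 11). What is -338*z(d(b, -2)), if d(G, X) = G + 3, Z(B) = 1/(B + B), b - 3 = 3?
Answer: 54587/18 ≈ 3032.6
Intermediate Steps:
b = 6 (b = 3 + 3 = 6)
Z(B) = 1/(2*B)
d(G, X) = 3 + G
z(u) = (2*u - 1/(2*u))/(-11 + u) (z(u) = (u + (u - 1/(2*u)))/(u - 11) = (u + (u - 1/(2*u)))/(-11 + u) = (2*u - 1/(2*u))/(-11 + u))
-338*z(d(b, -2)) = -169*(-1 + 4*(3 + 6)²)/((3 + 6)*(-11 + (3 + 6))) = -169*(-1 + 4*9²)/(9*(-11 + 9)) = -169*(-1 + 4*81)/(9*(-2)) = -169*(-1)*(-1 + 324)/(9*2) = -169*(-1)*323/(9*2) = -338*(-323/36) = 54587/18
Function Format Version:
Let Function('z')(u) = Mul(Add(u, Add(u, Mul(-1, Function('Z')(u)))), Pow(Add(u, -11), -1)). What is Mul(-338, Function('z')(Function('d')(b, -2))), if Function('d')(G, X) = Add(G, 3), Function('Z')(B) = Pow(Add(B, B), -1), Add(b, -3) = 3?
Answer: Rational(54587, 18) ≈ 3032.6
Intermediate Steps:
b = 6 (b = Add(3, 3) = 6)
Function('Z')(B) = Mul(Rational(1, 2), Pow(B, -1)) (Function('Z')(B) = Pow(Mul(2, B), -1) = Mul(Rational(1, 2), Pow(B, -1)))
Function('d')(G, X) = Add(3, G)
Function('z')(u) = Mul(Pow(Add(-11, u), -1), Add(Mul(2, u), Mul(Rational(-1, 2), Pow(u, -1)))) (Function('z')(u) = Mul(Add(u, Add(u, Mul(-1, Mul(Rational(1, 2), Pow(u, -1))))), Pow(Add(u, -11), -1)) = Mul(Add(u, Add(u, Mul(Rational(-1, 2), Pow(u, -1)))), Pow(Add(-11, u), -1)) = Mul(Add(Mul(2, u), Mul(Rational(-1, 2), Pow(u, -1))), Pow(Add(-11, u), -1)) = Mul(Pow(Add(-11, u), -1), Add(Mul(2, u), Mul(Rational(-1, 2), Pow(u, -1)))))
Mul(-338, Function('z')(Function('d')(b, -2))) = Mul(-338, Mul(Rational(1, 2), Pow(Add(3, 6), -1), Pow(Add(-11, Add(3, 6)), -1), Add(-1, Mul(4, Pow(Add(3, 6), 2))))) = Mul(-338, Mul(Rational(1, 2), Pow(9, -1), Pow(Add(-11, 9), -1), Add(-1, Mul(4, Pow(9, 2))))) = Mul(-338, Mul(Rational(1, 2), Rational(1, 9), Pow(-2, -1), Add(-1, Mul(4, 81)))) = Mul(-338, Mul(Rational(1, 2), Rational(1, 9), Rational(-1, 2), Add(-1, 324))) = Mul(-338, Mul(Rational(1, 2), Rational(1, 9), Rational(-1, 2), 323)) = Mul(-338, Rational(-323, 36)) = Rational(54587, 18)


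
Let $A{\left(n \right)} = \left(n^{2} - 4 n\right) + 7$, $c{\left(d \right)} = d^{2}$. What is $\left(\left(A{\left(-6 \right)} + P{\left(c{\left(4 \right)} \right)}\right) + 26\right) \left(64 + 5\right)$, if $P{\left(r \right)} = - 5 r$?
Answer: $897$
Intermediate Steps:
$A{\left(n \right)} = 7 + n^{2} - 4 n$
$\left(\left(A{\left(-6 \right)} + P{\left(c{\left(4 \right)} \right)}\right) + 26\right) \left(64 + 5\right) = \left(\left(\left(7 + \left(-6\right)^{2} - -24\right) - 5 \cdot 4^{2}\right) + 26\right) \left(64 + 5\right) = \left(\left(\left(7 + 36 + 24\right) - 80\right) + 26\right) 69 = \left(\left(67 - 80\right) + 26\right) 69 = \left(-13 + 26\right) 69 = 13 \cdot 69 = 897$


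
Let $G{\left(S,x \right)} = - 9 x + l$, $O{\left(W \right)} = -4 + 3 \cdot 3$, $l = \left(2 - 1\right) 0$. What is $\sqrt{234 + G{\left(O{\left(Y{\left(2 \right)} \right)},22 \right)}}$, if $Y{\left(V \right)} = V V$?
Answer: $6$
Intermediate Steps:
$l = 0$ ($l = 1 \cdot 0 = 0$)
$Y{\left(V \right)} = V^{2}$
$O{\left(W \right)} = 5$ ($O{\left(W \right)} = -4 + 9 = 5$)
$G{\left(S,x \right)} = - 9 x$ ($G{\left(S,x \right)} = - 9 x + 0 = - 9 x$)
$\sqrt{234 + G{\left(O{\left(Y{\left(2 \right)} \right)},22 \right)}} = \sqrt{234 - 198} = \sqrt{36} = 6$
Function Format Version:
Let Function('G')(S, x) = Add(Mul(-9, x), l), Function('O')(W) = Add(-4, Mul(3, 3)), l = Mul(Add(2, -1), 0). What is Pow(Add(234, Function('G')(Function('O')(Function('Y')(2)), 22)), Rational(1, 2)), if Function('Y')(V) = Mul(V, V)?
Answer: 6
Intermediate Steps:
l = 0 (l = Mul(1, 0) = 0)
Function('Y')(V) = Pow(V, 2)
Function('O')(W) = 5 (Function('O')(W) = Add(-4, 9) = 5)
Function('G')(S, x) = Mul(-9, x) (Function('G')(S, x) = Add(Mul(-9, x), 0) = Mul(-9, x))
Pow(Add(234, Function('G')(Function('O')(Function('Y')(2)), 22)), Rational(1, 2)) = Pow(Add(234, Mul(-9, 22)), Rational(1, 2)) = Pow(Add(234, -198), Rational(1, 2)) = Pow(36, Rational(1, 2)) = 6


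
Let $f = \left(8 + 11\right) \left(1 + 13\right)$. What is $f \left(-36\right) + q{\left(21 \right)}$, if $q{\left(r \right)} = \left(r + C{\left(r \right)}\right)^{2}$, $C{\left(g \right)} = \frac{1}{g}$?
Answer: $- \frac{4027652}{441} \approx -9133.0$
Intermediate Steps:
$f = 266$ ($f = 19 \cdot 14 = 266$)
$q{\left(r \right)} = \left(r + \frac{1}{r}\right)^{2}$
$f \left(-36\right) + q{\left(21 \right)} = 266 \left(-36\right) + \frac{\left(1 + 21^{2}\right)^{2}}{441} = -9576 + \frac{\left(1 + 441\right)^{2}}{441} = -9576 + \frac{442^{2}}{441} = -9576 + \frac{1}{441} \cdot 195364 = -9576 + \frac{195364}{441} = - \frac{4027652}{441}$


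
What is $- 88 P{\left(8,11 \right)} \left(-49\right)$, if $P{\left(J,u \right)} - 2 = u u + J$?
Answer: $564872$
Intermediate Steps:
$P{\left(J,u \right)} = 2 + J + u^{2}$ ($P{\left(J,u \right)} = 2 + \left(u u + J\right) = 2 + \left(u^{2} + J\right) = 2 + \left(J + u^{2}\right) = 2 + J + u^{2}$)
$- 88 P{\left(8,11 \right)} \left(-49\right) = - 88 \left(2 + 8 + 11^{2}\right) \left(-49\right) = - 88 \left(2 + 8 + 121\right) \left(-49\right) = \left(-88\right) 131 \left(-49\right) = \left(-11528\right) \left(-49\right) = 564872$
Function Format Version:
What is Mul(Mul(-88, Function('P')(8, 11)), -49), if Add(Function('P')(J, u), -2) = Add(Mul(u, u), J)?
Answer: 564872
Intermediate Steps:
Function('P')(J, u) = Add(2, J, Pow(u, 2)) (Function('P')(J, u) = Add(2, Add(Mul(u, u), J)) = Add(2, Add(Pow(u, 2), J)) = Add(2, Add(J, Pow(u, 2))) = Add(2, J, Pow(u, 2)))
Mul(Mul(-88, Function('P')(8, 11)), -49) = Mul(Mul(-88, Add(2, 8, Pow(11, 2))), -49) = Mul(Mul(-88, Add(2, 8, 121)), -49) = Mul(Mul(-88, 131), -49) = Mul(-11528, -49) = 564872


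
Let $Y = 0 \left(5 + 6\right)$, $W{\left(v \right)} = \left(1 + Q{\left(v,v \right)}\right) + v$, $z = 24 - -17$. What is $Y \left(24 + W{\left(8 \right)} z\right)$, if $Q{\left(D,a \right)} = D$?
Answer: $0$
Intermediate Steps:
$z = 41$ ($z = 24 + 17 = 41$)
$W{\left(v \right)} = 1 + 2 v$ ($W{\left(v \right)} = \left(1 + v\right) + v = 1 + 2 v$)
$Y = 0$ ($Y = 0 \cdot 11 = 0$)
$Y \left(24 + W{\left(8 \right)} z\right) = 0 \left(24 + \left(1 + 2 \cdot 8\right) 41\right) = 0 \left(24 + \left(1 + 16\right) 41\right) = 0 \left(24 + 17 \cdot 41\right) = 0 \left(24 + 697\right) = 0 \cdot 721 = 0$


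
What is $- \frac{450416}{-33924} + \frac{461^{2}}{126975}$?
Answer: $\frac{1788920389}{119652775} \approx 14.951$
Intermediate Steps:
$- \frac{450416}{-33924} + \frac{461^{2}}{126975} = \left(-450416\right) \left(- \frac{1}{33924}\right) + 212521 \cdot \frac{1}{126975} = \frac{112604}{8481} + \frac{212521}{126975} = \frac{1788920389}{119652775}$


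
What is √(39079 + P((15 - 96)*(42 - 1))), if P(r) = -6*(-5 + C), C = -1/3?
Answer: √39111 ≈ 197.76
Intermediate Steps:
C = -⅓ (C = -1*⅓ = -⅓ ≈ -0.33333)
P(r) = 32 (P(r) = -6*(-5 - ⅓) = -6*(-16/3) = 32)
√(39079 + P((15 - 96)*(42 - 1))) = √(39079 + 32) = √39111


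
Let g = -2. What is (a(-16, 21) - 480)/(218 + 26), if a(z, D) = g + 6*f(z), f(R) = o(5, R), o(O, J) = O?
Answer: -113/61 ≈ -1.8525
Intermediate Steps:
f(R) = 5
a(z, D) = 28 (a(z, D) = -2 + 6*5 = -2 + 30 = 28)
(a(-16, 21) - 480)/(218 + 26) = (28 - 480)/(218 + 26) = -452/244 = -452*1/244 = -113/61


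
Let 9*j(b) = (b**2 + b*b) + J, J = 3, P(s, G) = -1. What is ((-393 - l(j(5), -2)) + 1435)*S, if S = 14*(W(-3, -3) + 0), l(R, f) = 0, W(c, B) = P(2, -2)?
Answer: -14588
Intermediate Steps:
W(c, B) = -1
j(b) = 1/3 + 2*b**2/9 (j(b) = ((b**2 + b*b) + 3)/9 = ((b**2 + b**2) + 3)/9 = (2*b**2 + 3)/9 = (3 + 2*b**2)/9 = 1/3 + 2*b**2/9)
S = -14 (S = 14*(-1 + 0) = 14*(-1) = -14)
((-393 - l(j(5), -2)) + 1435)*S = ((-393 - 1*0) + 1435)*(-14) = ((-393 + 0) + 1435)*(-14) = (-393 + 1435)*(-14) = 1042*(-14) = -14588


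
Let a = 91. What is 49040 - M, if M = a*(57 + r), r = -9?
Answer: 44672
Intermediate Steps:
M = 4368 (M = 91*(57 - 9) = 91*48 = 4368)
49040 - M = 49040 - 1*4368 = 49040 - 4368 = 44672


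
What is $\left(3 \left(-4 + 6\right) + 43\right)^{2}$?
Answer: $2401$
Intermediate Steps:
$\left(3 \left(-4 + 6\right) + 43\right)^{2} = \left(3 \cdot 2 + 43\right)^{2} = \left(6 + 43\right)^{2} = 49^{2} = 2401$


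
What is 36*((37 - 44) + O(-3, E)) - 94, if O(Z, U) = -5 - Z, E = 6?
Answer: -418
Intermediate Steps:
36*((37 - 44) + O(-3, E)) - 94 = 36*((37 - 44) + (-5 - 1*(-3))) - 94 = 36*(-7 + (-5 + 3)) - 94 = 36*(-7 - 2) - 94 = 36*(-9) - 94 = -324 - 94 = -418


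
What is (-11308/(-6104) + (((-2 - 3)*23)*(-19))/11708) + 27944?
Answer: 249647668989/8933204 ≈ 27946.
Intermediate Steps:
(-11308/(-6104) + (((-2 - 3)*23)*(-19))/11708) + 27944 = (-11308*(-1/6104) + (-5*23*(-19))*(1/11708)) + 27944 = (2827/1526 - 115*(-19)*(1/11708)) + 27944 = (2827/1526 + 2185*(1/11708)) + 27944 = (2827/1526 + 2185/11708) + 27944 = 18216413/8933204 + 27944 = 249647668989/8933204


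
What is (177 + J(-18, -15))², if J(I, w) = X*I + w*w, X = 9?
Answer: 57600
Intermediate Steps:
J(I, w) = w² + 9*I (J(I, w) = 9*I + w*w = 9*I + w² = w² + 9*I)
(177 + J(-18, -15))² = (177 + ((-15)² + 9*(-18)))² = (177 + (225 - 162))² = (177 + 63)² = 240² = 57600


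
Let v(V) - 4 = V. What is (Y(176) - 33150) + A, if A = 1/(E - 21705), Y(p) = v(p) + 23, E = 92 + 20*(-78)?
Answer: -763480832/23173 ≈ -32947.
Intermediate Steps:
v(V) = 4 + V
E = -1468 (E = 92 - 1560 = -1468)
Y(p) = 27 + p (Y(p) = (4 + p) + 23 = 27 + p)
A = -1/23173 (A = 1/(-1468 - 21705) = 1/(-23173) = -1/23173 ≈ -4.3154e-5)
(Y(176) - 33150) + A = ((27 + 176) - 33150) - 1/23173 = (203 - 33150) - 1/23173 = -32947 - 1/23173 = -763480832/23173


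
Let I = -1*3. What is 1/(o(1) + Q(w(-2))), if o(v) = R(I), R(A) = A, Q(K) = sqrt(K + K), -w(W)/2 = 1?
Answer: -3/13 - 2*I/13 ≈ -0.23077 - 0.15385*I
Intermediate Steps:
I = -3
w(W) = -2 (w(W) = -2*1 = -2)
Q(K) = sqrt(2)*sqrt(K) (Q(K) = sqrt(2*K) = sqrt(2)*sqrt(K))
o(v) = -3
1/(o(1) + Q(w(-2))) = 1/(-3 + sqrt(2)*sqrt(-2)) = 1/(-3 + sqrt(2)*(I*sqrt(2))) = 1/(-3 + 2*I) = (-3 - 2*I)/13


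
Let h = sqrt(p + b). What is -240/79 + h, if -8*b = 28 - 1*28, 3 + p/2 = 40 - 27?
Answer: -240/79 + 2*sqrt(5) ≈ 1.4342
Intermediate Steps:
p = 20 (p = -6 + 2*(40 - 27) = -6 + 2*13 = -6 + 26 = 20)
b = 0 (b = -(28 - 1*28)/8 = -(28 - 28)/8 = -1/8*0 = 0)
h = 2*sqrt(5) (h = sqrt(20 + 0) = sqrt(20) = 2*sqrt(5) ≈ 4.4721)
-240/79 + h = -240/79 + 2*sqrt(5)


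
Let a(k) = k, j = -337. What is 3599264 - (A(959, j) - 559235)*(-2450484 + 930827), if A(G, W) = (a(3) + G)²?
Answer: 556515669577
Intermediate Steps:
A(G, W) = (3 + G)²
3599264 - (A(959, j) - 559235)*(-2450484 + 930827) = 3599264 - ((3 + 959)² - 559235)*(-2450484 + 930827) = 3599264 - (962² - 559235)*(-1519657) = 3599264 - (925444 - 559235)*(-1519657) = 3599264 - 366209*(-1519657) = 3599264 - 1*(-556512070313) = 3599264 + 556512070313 = 556515669577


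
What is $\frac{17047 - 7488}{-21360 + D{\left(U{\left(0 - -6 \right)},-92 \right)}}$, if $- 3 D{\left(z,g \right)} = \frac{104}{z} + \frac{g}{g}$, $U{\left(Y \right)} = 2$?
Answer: $- \frac{28677}{64133} \approx -0.44715$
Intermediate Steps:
$D{\left(z,g \right)} = - \frac{1}{3} - \frac{104}{3 z}$ ($D{\left(z,g \right)} = - \frac{\frac{104}{z} + \frac{g}{g}}{3} = - \frac{\frac{104}{z} + 1}{3} = - \frac{1 + \frac{104}{z}}{3} = - \frac{1}{3} - \frac{104}{3 z}$)
$\frac{17047 - 7488}{-21360 + D{\left(U{\left(0 - -6 \right)},-92 \right)}} = \frac{17047 - 7488}{-21360 + \frac{-104 - 2}{3 \cdot 2}} = \frac{9559}{-21360 + \frac{1}{3} \cdot \frac{1}{2} \left(-104 - 2\right)} = \frac{9559}{-21360 + \frac{1}{3} \cdot \frac{1}{2} \left(-106\right)} = \frac{9559}{-21360 - \frac{53}{3}} = \frac{9559}{- \frac{64133}{3}} = 9559 \left(- \frac{3}{64133}\right) = - \frac{28677}{64133}$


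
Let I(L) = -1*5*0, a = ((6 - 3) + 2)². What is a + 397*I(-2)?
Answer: 25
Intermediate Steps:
a = 25 (a = (3 + 2)² = 5² = 25)
I(L) = 0 (I(L) = -5*0 = 0)
a + 397*I(-2) = 25 + 397*0 = 25 + 0 = 25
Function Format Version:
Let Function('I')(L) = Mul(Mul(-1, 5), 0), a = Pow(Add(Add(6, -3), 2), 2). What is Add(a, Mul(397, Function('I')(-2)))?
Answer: 25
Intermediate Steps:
a = 25 (a = Pow(Add(3, 2), 2) = Pow(5, 2) = 25)
Function('I')(L) = 0 (Function('I')(L) = Mul(-5, 0) = 0)
Add(a, Mul(397, Function('I')(-2))) = Add(25, Mul(397, 0)) = Add(25, 0) = 25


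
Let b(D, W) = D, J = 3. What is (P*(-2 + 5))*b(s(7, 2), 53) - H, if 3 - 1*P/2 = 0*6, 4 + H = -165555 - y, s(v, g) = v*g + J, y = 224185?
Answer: 390050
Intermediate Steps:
s(v, g) = 3 + g*v (s(v, g) = v*g + 3 = g*v + 3 = 3 + g*v)
H = -389744 (H = -4 + (-165555 - 1*224185) = -4 + (-165555 - 224185) = -4 - 389740 = -389744)
P = 6 (P = 6 - 0*6 = 6 - 2*0 = 6 + 0 = 6)
(P*(-2 + 5))*b(s(7, 2), 53) - H = (6*(-2 + 5))*(3 + 2*7) - 1*(-389744) = (6*3)*(3 + 14) + 389744 = 18*17 + 389744 = 306 + 389744 = 390050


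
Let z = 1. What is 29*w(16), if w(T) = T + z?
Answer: 493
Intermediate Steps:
w(T) = 1 + T (w(T) = T + 1 = 1 + T)
29*w(16) = 29*(1 + 16) = 29*17 = 493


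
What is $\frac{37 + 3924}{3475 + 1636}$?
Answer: $\frac{3961}{5111} \approx 0.77499$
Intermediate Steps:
$\frac{37 + 3924}{3475 + 1636} = \frac{3961}{5111}$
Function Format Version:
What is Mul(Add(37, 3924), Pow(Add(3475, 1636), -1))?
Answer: Rational(3961, 5111) ≈ 0.77499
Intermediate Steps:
Mul(Add(37, 3924), Pow(Add(3475, 1636), -1)) = Mul(3961, Pow(5111, -1)) = Mul(3961, Rational(1, 5111)) = Rational(3961, 5111)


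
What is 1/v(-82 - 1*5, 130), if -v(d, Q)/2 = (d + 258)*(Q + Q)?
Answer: -1/88920 ≈ -1.1246e-5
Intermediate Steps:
v(d, Q) = -4*Q*(258 + d) (v(d, Q) = -2*(d + 258)*(Q + Q) = -2*(258 + d)*2*Q = -4*Q*(258 + d))
1/v(-82 - 1*5, 130) = 1/(-4*130*(258 + (-82 - 1*5))) = 1/(-4*130*(258 + (-82 - 5))) = 1/(-4*130*(258 - 87)) = 1/(-4*130*171) = 1/(-88920) = -1/88920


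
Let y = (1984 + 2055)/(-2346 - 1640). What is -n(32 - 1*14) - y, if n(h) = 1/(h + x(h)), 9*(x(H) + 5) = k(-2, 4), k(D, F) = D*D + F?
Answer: 469001/498250 ≈ 0.94130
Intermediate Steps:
k(D, F) = F + D² (k(D, F) = D² + F = F + D²)
x(H) = -37/9 (x(H) = -5 + (4 + (-2)²)/9 = -5 + (4 + 4)/9 = -5 + (⅑)*8 = -5 + 8/9 = -37/9)
y = -4039/3986 (y = 4039/(-3986) = 4039*(-1/3986) = -4039/3986 ≈ -1.0133)
n(h) = 1/(-37/9 + h) (n(h) = 1/(h - 37/9) = 1/(-37/9 + h))
-n(32 - 1*14) - y = -9/(-37 + 9*(32 - 1*14)) - 1*(-4039/3986) = -9/(-37 + 9*(32 - 14)) + 4039/3986 = -9/(-37 + 9*18) + 4039/3986 = -9/(-37 + 162) + 4039/3986 = -9/125 + 4039/3986 = 469001/498250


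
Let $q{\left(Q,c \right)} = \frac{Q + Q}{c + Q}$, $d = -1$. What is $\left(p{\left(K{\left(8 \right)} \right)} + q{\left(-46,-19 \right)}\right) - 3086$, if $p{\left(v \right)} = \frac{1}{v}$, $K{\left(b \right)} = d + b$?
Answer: $- \frac{1403421}{455} \approx -3084.4$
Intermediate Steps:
$K{\left(b \right)} = -1 + b$
$q{\left(Q,c \right)} = \frac{2 Q}{Q + c}$
$\left(p{\left(K{\left(8 \right)} \right)} + q{\left(-46,-19 \right)}\right) - 3086 = \left(\frac{1}{-1 + 8} + 2 \left(-46\right) \frac{1}{-46 - 19}\right) - 3086 = \left(\frac{1}{7} + 2 \left(-46\right) \frac{1}{-65}\right) - 3086 = \left(\frac{1}{7} + 2 \left(-46\right) \left(- \frac{1}{65}\right)\right) - 3086 = \left(\frac{1}{7} + \frac{92}{65}\right) - 3086 = \frac{709}{455} - 3086 = - \frac{1403421}{455}$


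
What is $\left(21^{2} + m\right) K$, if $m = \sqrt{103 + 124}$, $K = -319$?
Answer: $-140679 - 319 \sqrt{227} \approx -1.4549 \cdot 10^{5}$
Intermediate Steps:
$m = \sqrt{227} \approx 15.067$
$\left(21^{2} + m\right) K = \left(21^{2} + \sqrt{227}\right) \left(-319\right) = \left(441 + \sqrt{227}\right) \left(-319\right) = -140679 - 319 \sqrt{227}$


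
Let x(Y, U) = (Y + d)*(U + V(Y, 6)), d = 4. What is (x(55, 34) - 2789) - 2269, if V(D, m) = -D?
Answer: -6297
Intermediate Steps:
x(Y, U) = (4 + Y)*(U - Y) (x(Y, U) = (Y + 4)*(U - Y) = (4 + Y)*(U - Y))
(x(55, 34) - 2789) - 2269 = ((-1*55**2 - 4*55 + 4*34 + 34*55) - 2789) - 2269 = ((-1*3025 - 220 + 136 + 1870) - 2789) - 2269 = ((-3025 - 220 + 136 + 1870) - 2789) - 2269 = (-1239 - 2789) - 2269 = -4028 - 2269 = -6297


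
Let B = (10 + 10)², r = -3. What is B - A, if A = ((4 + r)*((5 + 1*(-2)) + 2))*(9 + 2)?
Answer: 345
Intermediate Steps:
B = 400 (B = 20² = 400)
A = 55 (A = ((4 - 3)*((5 + 1*(-2)) + 2))*(9 + 2) = (1*((5 - 2) + 2))*11 = (1*(3 + 2))*11 = (1*5)*11 = 5*11 = 55)
B - A = 400 - 1*55 = 400 - 55 = 345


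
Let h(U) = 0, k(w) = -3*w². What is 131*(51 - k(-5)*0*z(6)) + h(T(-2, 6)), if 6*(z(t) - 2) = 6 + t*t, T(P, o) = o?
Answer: 6681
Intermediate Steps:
z(t) = 3 + t²/6 (z(t) = 2 + (6 + t*t)/6 = 2 + (6 + t²)/6 = 2 + (1 + t²/6) = 3 + t²/6)
131*(51 - k(-5)*0*z(6)) + h(T(-2, 6)) = 131*(51 - -3*(-5)²*0*(3 + (⅙)*6²)) + 0 = 131*(51 - -3*25*0*(3 + (⅙)*36)) + 0 = 131*(51 - (-75*0)*(3 + 6)) + 0 = 131*(51 - 0*9) + 0 = 131*(51 - 1*0) + 0 = 131*(51 + 0) + 0 = 131*51 + 0 = 6681 + 0 = 6681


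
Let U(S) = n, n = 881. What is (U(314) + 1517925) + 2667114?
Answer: 4185920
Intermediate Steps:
U(S) = 881
(U(314) + 1517925) + 2667114 = (881 + 1517925) + 2667114 = 1518806 + 2667114 = 4185920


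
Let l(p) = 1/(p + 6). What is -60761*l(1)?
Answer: -60761/7 ≈ -8680.1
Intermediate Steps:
l(p) = 1/(6 + p)
-60761*l(1) = -60761/(6 + 1) = -60761/7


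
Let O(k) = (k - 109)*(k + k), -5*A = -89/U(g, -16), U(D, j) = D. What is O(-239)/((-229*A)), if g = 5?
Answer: -4158600/20381 ≈ -204.04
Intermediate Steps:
A = 89/25 (A = -(-89)/(5*5) = -⅕*(-89/5) = 89/25 ≈ 3.5600)
O(k) = 2*k*(-109 + k) (O(k) = (-109 + k)*(2*k) = 2*k*(-109 + k))
O(-239)/((-229*A)) = (2*(-239)*(-109 - 239))/((-229*89/25)) = (2*(-239)*(-348))/(-20381/25) = 166344*(-25/20381) = -4158600/20381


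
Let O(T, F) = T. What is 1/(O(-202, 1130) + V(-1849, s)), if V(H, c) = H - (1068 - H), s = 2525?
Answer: -1/4968 ≈ -0.00020129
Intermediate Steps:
V(H, c) = -1068 + 2*H (V(H, c) = H + (-1068 + H) = -1068 + 2*H)
1/(O(-202, 1130) + V(-1849, s)) = 1/(-202 + (-1068 + 2*(-1849))) = 1/(-202 + (-1068 - 3698)) = 1/(-202 - 4766) = 1/(-4968) = -1/4968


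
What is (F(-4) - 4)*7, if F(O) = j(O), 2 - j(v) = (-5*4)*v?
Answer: -574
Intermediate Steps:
j(v) = 2 + 20*v (j(v) = 2 - (-5*4)*v = 2 - (-20)*v = 2 + 20*v)
F(O) = 2 + 20*O
(F(-4) - 4)*7 = ((2 + 20*(-4)) - 4)*7 = ((2 - 80) - 4)*7 = (-78 - 4)*7 = -82*7 = -574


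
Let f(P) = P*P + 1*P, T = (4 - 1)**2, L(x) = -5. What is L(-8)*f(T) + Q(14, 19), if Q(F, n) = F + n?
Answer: -417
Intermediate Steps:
T = 9 (T = 3**2 = 9)
f(P) = P + P**2 (f(P) = P**2 + P = P + P**2)
L(-8)*f(T) + Q(14, 19) = -45*(1 + 9) + (14 + 19) = -45*10 + 33 = -5*90 + 33 = -450 + 33 = -417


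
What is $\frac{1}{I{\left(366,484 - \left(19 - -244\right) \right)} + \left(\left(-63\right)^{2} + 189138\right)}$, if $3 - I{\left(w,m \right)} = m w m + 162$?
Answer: $- \frac{1}{17682858} \approx -5.6552 \cdot 10^{-8}$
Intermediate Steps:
$I{\left(w,m \right)} = -159 - w m^{2}$ ($I{\left(w,m \right)} = 3 - \left(m w m + 162\right) = 3 - \left(w m^{2} + 162\right) = 3 - \left(162 + w m^{2}\right) = -159 - w m^{2}$)
$\frac{1}{I{\left(366,484 - \left(19 - -244\right) \right)} + \left(\left(-63\right)^{2} + 189138\right)} = \frac{1}{\left(-159 - 366 \left(484 - \left(19 - -244\right)\right)^{2}\right) + \left(\left(-63\right)^{2} + 189138\right)} = \frac{1}{\left(-159 - 366 \left(484 - \left(19 + 244\right)\right)^{2}\right) + \left(3969 + 189138\right)} = \frac{1}{\left(-159 - 366 \left(484 - 263\right)^{2}\right) + 193107} = \frac{1}{\left(-159 - 366 \cdot 221^{2}\right) + 193107} = \frac{1}{\left(-159 - 366 \cdot 48841\right) + 193107} = \frac{1}{\left(-159 - 17875806\right) + 193107} = \frac{1}{-17875965 + 193107} = \frac{1}{-17682858} = - \frac{1}{17682858}$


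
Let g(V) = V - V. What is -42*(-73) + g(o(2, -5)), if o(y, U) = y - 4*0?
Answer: 3066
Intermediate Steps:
o(y, U) = y (o(y, U) = y + 0 = y)
g(V) = 0
-42*(-73) + g(o(2, -5)) = -42*(-73) + 0 = 3066 + 0 = 3066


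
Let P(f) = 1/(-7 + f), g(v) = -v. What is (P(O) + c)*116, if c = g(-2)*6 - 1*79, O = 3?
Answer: -7801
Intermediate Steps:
c = -67 (c = -1*(-2)*6 - 1*79 = 2*6 - 79 = 12 - 79 = -67)
(P(O) + c)*116 = (1/(-7 + 3) - 67)*116 = (1/(-4) - 67)*116 = (-1/4 - 67)*116 = -269/4*116 = -7801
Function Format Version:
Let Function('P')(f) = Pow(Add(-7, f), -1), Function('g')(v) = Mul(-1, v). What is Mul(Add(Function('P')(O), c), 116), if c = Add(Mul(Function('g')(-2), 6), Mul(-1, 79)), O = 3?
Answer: -7801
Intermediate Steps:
c = -67 (c = Add(Mul(Mul(-1, -2), 6), Mul(-1, 79)) = Add(Mul(2, 6), -79) = Add(12, -79) = -67)
Mul(Add(Function('P')(O), c), 116) = Mul(Add(Pow(Add(-7, 3), -1), -67), 116) = Mul(Add(Pow(-4, -1), -67), 116) = Mul(Add(Rational(-1, 4), -67), 116) = Mul(Rational(-269, 4), 116) = -7801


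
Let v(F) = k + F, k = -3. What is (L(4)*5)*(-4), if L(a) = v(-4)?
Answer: 140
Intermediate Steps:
v(F) = -3 + F
L(a) = -7 (L(a) = -3 - 4 = -7)
(L(4)*5)*(-4) = -7*5*(-4) = -35*(-4) = 140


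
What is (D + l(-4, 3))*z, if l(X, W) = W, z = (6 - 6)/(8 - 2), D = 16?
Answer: 0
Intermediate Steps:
z = 0 (z = 0/6 = 0*(1/6) = 0)
(D + l(-4, 3))*z = (16 + 3)*0 = 19*0 = 0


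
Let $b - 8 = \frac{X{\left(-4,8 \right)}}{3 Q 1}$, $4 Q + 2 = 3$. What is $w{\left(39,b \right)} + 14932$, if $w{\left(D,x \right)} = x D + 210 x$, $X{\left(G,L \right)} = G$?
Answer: $15596$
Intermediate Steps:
$Q = \frac{1}{4}$ ($Q = - \frac{1}{2} + \frac{1}{4} \cdot 3 = - \frac{1}{2} + \frac{3}{4} = \frac{1}{4} \approx 0.25$)
$b = \frac{8}{3}$ ($b = 8 - \frac{4}{3 \cdot \frac{1}{4} \cdot 1} = 8 - \frac{4}{\frac{3}{4} \cdot 1} = 8 - \frac{4}{\frac{3}{4}} = 8 - \frac{16}{3} = \frac{8}{3} \approx 2.6667$)
$w{\left(D,x \right)} = 210 x + D x$ ($w{\left(D,x \right)} = D x + 210 x = 210 x + D x$)
$w{\left(39,b \right)} + 14932 = \frac{8 \left(210 + 39\right)}{3} + 14932 = \frac{8}{3} \cdot 249 + 14932 = 664 + 14932 = 15596$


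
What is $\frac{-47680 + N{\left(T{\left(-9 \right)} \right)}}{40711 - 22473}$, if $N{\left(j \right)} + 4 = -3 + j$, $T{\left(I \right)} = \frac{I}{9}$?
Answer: $- \frac{23844}{9119} \approx -2.6148$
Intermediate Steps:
$T{\left(I \right)} = \frac{I}{9}$ ($T{\left(I \right)} = I \frac{1}{9} = \frac{I}{9}$)
$N{\left(j \right)} = -7 + j$ ($N{\left(j \right)} = -4 + \left(-3 + j\right) = -7 + j$)
$\frac{-47680 + N{\left(T{\left(-9 \right)} \right)}}{40711 - 22473} = \frac{-47680 + \left(-7 + \frac{1}{9} \left(-9\right)\right)}{40711 - 22473} = \frac{-47680 - 8}{18238} = \left(-47680 - 8\right) \frac{1}{18238} = \left(-47688\right) \frac{1}{18238} = - \frac{23844}{9119}$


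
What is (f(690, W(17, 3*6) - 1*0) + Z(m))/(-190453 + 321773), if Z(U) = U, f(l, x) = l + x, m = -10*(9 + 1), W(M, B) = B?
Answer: 76/16415 ≈ 0.0046299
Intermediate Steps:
m = -100 (m = -10*10 = -100)
(f(690, W(17, 3*6) - 1*0) + Z(m))/(-190453 + 321773) = ((690 + (3*6 - 1*0)) - 100)/(-190453 + 321773) = ((690 + (18 + 0)) - 100)/131320 = ((690 + 18) - 100)*(1/131320) = (708 - 100)*(1/131320) = 608*(1/131320) = 76/16415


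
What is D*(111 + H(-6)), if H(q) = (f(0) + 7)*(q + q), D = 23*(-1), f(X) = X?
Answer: -621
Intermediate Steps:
D = -23
H(q) = 14*q (H(q) = (0 + 7)*(q + q) = 7*(2*q) = 14*q)
D*(111 + H(-6)) = -23*(111 + 14*(-6)) = -23*(111 - 84) = -23*27 = -621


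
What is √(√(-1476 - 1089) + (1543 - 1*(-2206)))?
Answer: √(3749 + 3*I*√285) ≈ 61.23 + 0.4136*I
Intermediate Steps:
√(√(-1476 - 1089) + (1543 - 1*(-2206))) = √(√(-2565) + (1543 + 2206)) = √(3*I*√285 + 3749) = √(3749 + 3*I*√285)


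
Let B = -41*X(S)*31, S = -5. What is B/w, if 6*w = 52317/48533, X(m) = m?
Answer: 616854430/17439 ≈ 35372.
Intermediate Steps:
B = 6355 (B = -41*(-5)*31 = 205*31 = 6355)
w = 17439/97066 (w = (52317/48533)/6 = (52317*(1/48533))/6 = (1/6)*(52317/48533) = 17439/97066 ≈ 0.17966)
B/w = 6355/(17439/97066) = 6355*(97066/17439) = 616854430/17439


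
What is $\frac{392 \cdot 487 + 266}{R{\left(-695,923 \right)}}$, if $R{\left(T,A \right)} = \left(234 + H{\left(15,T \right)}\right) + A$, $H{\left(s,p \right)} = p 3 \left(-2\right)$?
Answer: $\frac{27310}{761} \approx 35.887$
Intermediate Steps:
$H{\left(s,p \right)} = - 6 p$ ($H{\left(s,p \right)} = 3 p \left(-2\right) = - 6 p$)
$R{\left(T,A \right)} = 234 + A - 6 T$ ($R{\left(T,A \right)} = \left(234 - 6 T\right) + A = 234 + A - 6 T$)
$\frac{392 \cdot 487 + 266}{R{\left(-695,923 \right)}} = \frac{392 \cdot 487 + 266}{234 + 923 - -4170} = \frac{190904 + 266}{234 + 923 + 4170} = \frac{191170}{5327} = 191170 \cdot \frac{1}{5327} = \frac{27310}{761}$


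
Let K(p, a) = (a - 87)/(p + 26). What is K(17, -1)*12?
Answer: -1056/43 ≈ -24.558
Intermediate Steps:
K(p, a) = (-87 + a)/(26 + p)
K(17, -1)*12 = ((-87 - 1)/(26 + 17))*12 = (-88/43)*12 = ((1/43)*(-88))*12 = -88/43*12 = -1056/43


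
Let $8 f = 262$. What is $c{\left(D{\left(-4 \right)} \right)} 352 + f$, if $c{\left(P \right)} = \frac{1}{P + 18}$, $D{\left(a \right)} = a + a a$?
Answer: $\frac{2669}{60} \approx 44.483$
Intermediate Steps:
$D{\left(a \right)} = a + a^{2}$
$c{\left(P \right)} = \frac{1}{18 + P}$
$f = \frac{131}{4}$ ($f = \frac{1}{8} \cdot 262 = \frac{131}{4} \approx 32.75$)
$c{\left(D{\left(-4 \right)} \right)} 352 + f = \frac{1}{18 - 4 \left(1 - 4\right)} 352 + \frac{131}{4} = \frac{1}{18 - -12} \cdot 352 + \frac{131}{4} = \frac{1}{18 + 12} \cdot 352 + \frac{131}{4} = \frac{1}{30} \cdot 352 + \frac{131}{4} = \frac{176}{15} + \frac{131}{4} = \frac{2669}{60}$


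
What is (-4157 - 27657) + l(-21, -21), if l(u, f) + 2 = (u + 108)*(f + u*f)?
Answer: 4724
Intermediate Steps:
l(u, f) = -2 + (108 + u)*(f + f*u) (l(u, f) = -2 + (u + 108)*(f + u*f) = -2 + (108 + u)*(f + f*u))
(-4157 - 27657) + l(-21, -21) = (-4157 - 27657) + (-2 + 108*(-21) - 21*(-21)**2 + 109*(-21)*(-21)) = -31814 + (-2 - 2268 - 21*441 + 48069) = -31814 + (-2 - 2268 - 9261 + 48069) = -31814 + 36538 = 4724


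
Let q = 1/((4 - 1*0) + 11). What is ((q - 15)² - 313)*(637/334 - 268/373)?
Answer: -999551387/9343650 ≈ -106.98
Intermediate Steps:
q = 1/15 (q = 1/((4 + 0) + 11) = 1/(4 + 11) = 1/15 ≈ 0.066667)
((q - 15)² - 313)*(637/334 - 268/373) = ((1/15 - 15)² - 313)*(637/334 - 268/373) = ((-224/15)² - 313)*(637*(1/334) - 268*1/373) = (50176/225 - 313)*(637/334 - 268/373) = -20249/225*148089/124582 = -999551387/9343650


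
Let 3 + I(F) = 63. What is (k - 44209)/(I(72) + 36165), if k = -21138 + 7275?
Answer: -8296/5175 ≈ -1.6031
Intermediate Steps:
k = -13863
I(F) = 60 (I(F) = -3 + 63 = 60)
(k - 44209)/(I(72) + 36165) = (-13863 - 44209)/(60 + 36165) = -58072/36225 = -58072*1/36225 = -8296/5175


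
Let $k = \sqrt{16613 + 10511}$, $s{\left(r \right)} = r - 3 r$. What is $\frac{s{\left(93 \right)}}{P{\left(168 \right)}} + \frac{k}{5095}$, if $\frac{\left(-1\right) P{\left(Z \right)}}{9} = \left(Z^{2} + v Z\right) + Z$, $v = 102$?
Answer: $\frac{31}{68292} + \frac{2 \sqrt{6781}}{5095} \approx 0.032779$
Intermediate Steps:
$s{\left(r \right)} = - 2 r$
$P{\left(Z \right)} = - 927 Z - 9 Z^{2}$ ($P{\left(Z \right)} = - 9 \left(\left(Z^{2} + 102 Z\right) + Z\right) = - 9 \left(Z^{2} + 103 Z\right) = - 927 Z - 9 Z^{2}$)
$k = 2 \sqrt{6781}$ ($k = \sqrt{27124} = 2 \sqrt{6781} \approx 164.69$)
$\frac{s{\left(93 \right)}}{P{\left(168 \right)}} + \frac{k}{5095} = \frac{\left(-2\right) 93}{\left(-9\right) 168 \left(103 + 168\right)} + \frac{2 \sqrt{6781}}{5095} = - \frac{186}{\left(-9\right) 168 \cdot 271} + 2 \sqrt{6781} \cdot \frac{1}{5095} = - \frac{186}{-409752} + \frac{2 \sqrt{6781}}{5095} = \left(-186\right) \left(- \frac{1}{409752}\right) + \frac{2 \sqrt{6781}}{5095} = \frac{31}{68292} + \frac{2 \sqrt{6781}}{5095}$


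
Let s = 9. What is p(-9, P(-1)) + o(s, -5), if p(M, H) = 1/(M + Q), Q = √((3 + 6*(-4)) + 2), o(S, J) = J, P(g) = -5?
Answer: -509/100 - I*√19/100 ≈ -5.09 - 0.043589*I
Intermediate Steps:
Q = I*√19 (Q = √((3 - 24) + 2) = √(-21 + 2) = √(-19) = I*√19 ≈ 4.3589*I)
p(M, H) = 1/(M + I*√19)
p(-9, P(-1)) + o(s, -5) = 1/(-9 + I*√19) - 5 = -5 + 1/(-9 + I*√19)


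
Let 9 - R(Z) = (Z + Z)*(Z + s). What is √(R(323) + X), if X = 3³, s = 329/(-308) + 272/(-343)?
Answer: I*√241039085210/1078 ≈ 455.43*I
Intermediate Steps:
s = -28089/15092 (s = 329*(-1/308) + 272*(-1/343) = -47/44 - 272/343 = -28089/15092 ≈ -1.8612)
R(Z) = 9 - 2*Z*(-28089/15092 + Z) (R(Z) = 9 - (Z + Z)*(Z - 28089/15092) = 9 - 2*Z*(-28089/15092 + Z))
X = 27
√(R(323) + X) = √((9 - 2*323² + (28089/7546)*323) + 27) = √((9 - 2*104329 + 9072747/7546) + 27) = √((9 - 208658 + 9072747/7546) + 27) = √(-1565392607/7546 + 27) = √(-1565188865/7546) = I*√241039085210/1078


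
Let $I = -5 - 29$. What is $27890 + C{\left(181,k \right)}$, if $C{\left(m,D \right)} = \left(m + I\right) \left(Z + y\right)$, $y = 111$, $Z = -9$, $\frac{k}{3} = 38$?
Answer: $42884$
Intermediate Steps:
$k = 114$ ($k = 3 \cdot 38 = 114$)
$I = -34$ ($I = -5 - 29 = -34$)
$C{\left(m,D \right)} = -3468 + 102 m$ ($C{\left(m,D \right)} = \left(m - 34\right) \left(-9 + 111\right) = \left(-34 + m\right) 102 = -3468 + 102 m$)
$27890 + C{\left(181,k \right)} = 27890 + \left(-3468 + 102 \cdot 181\right) = 27890 + \left(-3468 + 18462\right) = 27890 + 14994 = 42884$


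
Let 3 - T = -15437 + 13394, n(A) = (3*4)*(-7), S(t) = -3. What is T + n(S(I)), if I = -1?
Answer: 1962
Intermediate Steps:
n(A) = -84 (n(A) = 12*(-7) = -84)
T = 2046 (T = 3 - (-15437 + 13394) = 3 - 1*(-2043) = 3 + 2043 = 2046)
T + n(S(I)) = 2046 - 84 = 1962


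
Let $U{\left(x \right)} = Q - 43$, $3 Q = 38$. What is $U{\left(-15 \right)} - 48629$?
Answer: $- \frac{145978}{3} \approx -48659.0$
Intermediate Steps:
$Q = \frac{38}{3}$ ($Q = \frac{1}{3} \cdot 38 = \frac{38}{3} \approx 12.667$)
$U{\left(x \right)} = - \frac{91}{3}$ ($U{\left(x \right)} = \frac{38}{3} - 43 = - \frac{91}{3}$)
$U{\left(-15 \right)} - 48629 = - \frac{91}{3} - 48629 = - \frac{145978}{3}$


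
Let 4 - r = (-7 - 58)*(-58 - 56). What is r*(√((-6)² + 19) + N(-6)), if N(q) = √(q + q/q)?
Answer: -7406*√55 - 7406*I*√5 ≈ -54924.0 - 16560.0*I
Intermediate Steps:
r = -7406 (r = 4 - (-7 - 58)*(-58 - 56) = 4 - (-65)*(-114) = 4 - 1*7410 = 4 - 7410 = -7406)
N(q) = √(1 + q) (N(q) = √(q + 1) = √(1 + q))
r*(√((-6)² + 19) + N(-6)) = -7406*(√((-6)² + 19) + √(1 - 6)) = -7406*(√(36 + 19) + √(-5)) = -7406*(√55 + I*√5) = -7406*√55 - 7406*I*√5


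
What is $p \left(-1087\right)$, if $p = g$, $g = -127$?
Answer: $138049$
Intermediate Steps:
$p = -127$
$p \left(-1087\right) = \left(-127\right) \left(-1087\right) = 138049$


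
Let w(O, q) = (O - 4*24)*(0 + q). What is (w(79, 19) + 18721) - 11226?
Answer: 7172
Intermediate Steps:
w(O, q) = q*(-96 + O) (w(O, q) = (O - 96)*q = (-96 + O)*q = q*(-96 + O))
(w(79, 19) + 18721) - 11226 = (19*(-96 + 79) + 18721) - 11226 = (19*(-17) + 18721) - 11226 = (-323 + 18721) - 11226 = 18398 - 11226 = 7172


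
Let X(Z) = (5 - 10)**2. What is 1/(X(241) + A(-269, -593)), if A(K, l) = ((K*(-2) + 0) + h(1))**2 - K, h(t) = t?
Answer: 1/290815 ≈ 3.4386e-6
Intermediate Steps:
A(K, l) = (1 - 2*K)**2 - K (A(K, l) = ((K*(-2) + 0) + 1)**2 - K = ((-2*K + 0) + 1)**2 - K = (-2*K + 1)**2 - K = (1 - 2*K)**2 - K)
X(Z) = 25 (X(Z) = (-5)**2 = 25)
1/(X(241) + A(-269, -593)) = 1/(25 + ((-1 + 2*(-269))**2 - 1*(-269))) = 1/(25 + ((-1 - 538)**2 + 269)) = 1/(25 + ((-539)**2 + 269)) = 1/(25 + (290521 + 269)) = 1/(25 + 290790) = 1/290815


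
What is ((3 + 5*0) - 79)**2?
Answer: 5776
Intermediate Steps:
((3 + 5*0) - 79)**2 = ((3 + 0) - 79)**2 = (3 - 79)**2 = (-76)**2 = 5776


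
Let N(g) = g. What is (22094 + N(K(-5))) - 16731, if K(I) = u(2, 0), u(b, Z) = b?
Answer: 5365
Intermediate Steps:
K(I) = 2
(22094 + N(K(-5))) - 16731 = (22094 + 2) - 16731 = 22096 - 16731 = 5365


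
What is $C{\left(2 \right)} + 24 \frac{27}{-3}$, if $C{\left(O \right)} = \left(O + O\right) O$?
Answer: $-208$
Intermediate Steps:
$C{\left(O \right)} = 2 O^{2}$ ($C{\left(O \right)} = 2 O O = 2 O^{2}$)
$C{\left(2 \right)} + 24 \frac{27}{-3} = 2 \cdot 2^{2} + 24 \frac{27}{-3} = 2 \cdot 4 + 24 \cdot 27 \left(- \frac{1}{3}\right) = 8 + 24 \left(-9\right) = 8 - 216 = -208$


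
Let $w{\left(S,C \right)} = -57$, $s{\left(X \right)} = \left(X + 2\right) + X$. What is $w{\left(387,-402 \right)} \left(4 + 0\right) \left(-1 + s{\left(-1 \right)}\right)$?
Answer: $228$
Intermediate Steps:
$s{\left(X \right)} = 2 + 2 X$ ($s{\left(X \right)} = \left(2 + X\right) + X = 2 + 2 X$)
$w{\left(387,-402 \right)} \left(4 + 0\right) \left(-1 + s{\left(-1 \right)}\right) = - 57 \left(4 + 0\right) \left(-1 + \left(2 + 2 \left(-1\right)\right)\right) = - 57 \cdot 4 \left(-1 + \left(2 - 2\right)\right) = - 57 \cdot 4 \left(-1 + 0\right) = - 57 \cdot 4 \left(-1\right) = \left(-57\right) \left(-4\right) = 228$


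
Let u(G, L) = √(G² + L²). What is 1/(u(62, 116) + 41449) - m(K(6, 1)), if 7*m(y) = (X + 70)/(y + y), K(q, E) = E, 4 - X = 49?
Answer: -42949477239/24052032214 - 10*√173/1718002301 ≈ -1.7857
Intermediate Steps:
X = -45 (X = 4 - 1*49 = 4 - 49 = -45)
m(y) = 25/(14*y) (m(y) = ((-45 + 70)/(y + y))/7 = (25/((2*y)))/7 = (25*(1/(2*y)))/7 = (25/(2*y))/7 = 25/(14*y))
1/(u(62, 116) + 41449) - m(K(6, 1)) = 1/(√(62² + 116²) + 41449) - 25/(14*1) = 1/(√(3844 + 13456) + 41449) - 25/14 = 1/(√17300 + 41449) - 1*25/14 = 1/(10*√173 + 41449) - 25/14 = 1/(41449 + 10*√173) - 25/14 = -25/14 + 1/(41449 + 10*√173)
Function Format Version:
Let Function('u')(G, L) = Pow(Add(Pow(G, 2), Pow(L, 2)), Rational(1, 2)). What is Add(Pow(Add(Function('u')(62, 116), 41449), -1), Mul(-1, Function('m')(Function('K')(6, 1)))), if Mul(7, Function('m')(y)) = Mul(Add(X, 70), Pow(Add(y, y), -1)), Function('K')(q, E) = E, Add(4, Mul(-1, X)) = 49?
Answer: Add(Rational(-42949477239, 24052032214), Mul(Rational(-10, 1718002301), Pow(173, Rational(1, 2)))) ≈ -1.7857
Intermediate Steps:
X = -45 (X = Add(4, Mul(-1, 49)) = Add(4, -49) = -45)
Function('m')(y) = Mul(Rational(25, 14), Pow(y, -1)) (Function('m')(y) = Mul(Rational(1, 7), Mul(Add(-45, 70), Pow(Add(y, y), -1))) = Mul(Rational(1, 7), Mul(25, Pow(Mul(2, y), -1))) = Mul(Rational(1, 7), Mul(25, Mul(Rational(1, 2), Pow(y, -1)))) = Mul(Rational(1, 7), Mul(Rational(25, 2), Pow(y, -1))) = Mul(Rational(25, 14), Pow(y, -1)))
Add(Pow(Add(Function('u')(62, 116), 41449), -1), Mul(-1, Function('m')(Function('K')(6, 1)))) = Add(Pow(Add(Pow(Add(Pow(62, 2), Pow(116, 2)), Rational(1, 2)), 41449), -1), Mul(-1, Mul(Rational(25, 14), Pow(1, -1)))) = Add(Pow(Add(Pow(Add(3844, 13456), Rational(1, 2)), 41449), -1), Mul(-1, Mul(Rational(25, 14), 1))) = Add(Pow(Add(Pow(17300, Rational(1, 2)), 41449), -1), Mul(-1, Rational(25, 14))) = Add(Pow(Add(Mul(10, Pow(173, Rational(1, 2))), 41449), -1), Rational(-25, 14)) = Add(Pow(Add(41449, Mul(10, Pow(173, Rational(1, 2)))), -1), Rational(-25, 14)) = Add(Rational(-25, 14), Pow(Add(41449, Mul(10, Pow(173, Rational(1, 2)))), -1))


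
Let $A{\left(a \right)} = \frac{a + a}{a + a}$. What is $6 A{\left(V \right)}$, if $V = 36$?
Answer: $6$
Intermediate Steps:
$A{\left(a \right)} = 1$ ($A{\left(a \right)} = \frac{2 a}{2 a} = 2 a \frac{1}{2 a} = 1$)
$6 A{\left(V \right)} = 6 \cdot 1 = 6$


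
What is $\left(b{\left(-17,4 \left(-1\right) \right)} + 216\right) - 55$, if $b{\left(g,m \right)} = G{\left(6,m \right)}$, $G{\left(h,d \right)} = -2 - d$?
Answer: $163$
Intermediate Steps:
$b{\left(g,m \right)} = -2 - m$
$\left(b{\left(-17,4 \left(-1\right) \right)} + 216\right) - 55 = \left(\left(-2 - 4 \left(-1\right)\right) + 216\right) - 55 = \left(\left(-2 - -4\right) + 216\right) - 55 = \left(\left(-2 + 4\right) + 216\right) - 55 = \left(2 + 216\right) - 55 = 218 - 55 = 163$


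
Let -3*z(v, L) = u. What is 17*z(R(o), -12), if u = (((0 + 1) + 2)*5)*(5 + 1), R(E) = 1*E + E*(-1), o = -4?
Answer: -510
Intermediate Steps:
R(E) = 0 (R(E) = E - E = 0)
u = 90 (u = ((1 + 2)*5)*6 = (3*5)*6 = 15*6 = 90)
z(v, L) = -30 (z(v, L) = -⅓*90 = -30)
17*z(R(o), -12) = 17*(-30) = -510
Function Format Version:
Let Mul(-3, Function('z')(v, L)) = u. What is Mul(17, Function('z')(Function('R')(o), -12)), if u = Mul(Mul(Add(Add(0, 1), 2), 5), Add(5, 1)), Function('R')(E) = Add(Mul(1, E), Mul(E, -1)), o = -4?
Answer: -510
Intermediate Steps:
Function('R')(E) = 0 (Function('R')(E) = Add(E, Mul(-1, E)) = 0)
u = 90 (u = Mul(Mul(Add(1, 2), 5), 6) = Mul(Mul(3, 5), 6) = Mul(15, 6) = 90)
Function('z')(v, L) = -30 (Function('z')(v, L) = Mul(Rational(-1, 3), 90) = -30)
Mul(17, Function('z')(Function('R')(o), -12)) = Mul(17, -30) = -510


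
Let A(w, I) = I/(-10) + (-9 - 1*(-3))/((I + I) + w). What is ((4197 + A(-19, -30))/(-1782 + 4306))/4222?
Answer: 165903/420924956 ≈ 0.00039414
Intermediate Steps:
A(w, I) = -6/(w + 2*I) - I/10 (A(w, I) = I*(-⅒) + (-9 + 3)/(2*I + w) = -I/10 - 6/(w + 2*I) = -6/(w + 2*I) - I/10)
((4197 + A(-19, -30))/(-1782 + 4306))/4222 = ((4197 + (-60 - 2*(-30)² - 1*(-30)*(-19))/(10*(-19 + 2*(-30))))/(-1782 + 4306))/4222 = ((4197 + (-60 - 2*900 - 570)/(10*(-19 - 60)))/2524)*(1/4222) = ((4197 + (⅒)*(-60 - 1800 - 570)/(-79))*(1/2524))*(1/4222) = ((4197 + (⅒)*(-1/79)*(-2430))*(1/2524))*(1/4222) = ((4197 + 243/79)*(1/2524))*(1/4222) = ((331806/79)*(1/2524))*(1/4222) = (165903/99698)*(1/4222) = 165903/420924956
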